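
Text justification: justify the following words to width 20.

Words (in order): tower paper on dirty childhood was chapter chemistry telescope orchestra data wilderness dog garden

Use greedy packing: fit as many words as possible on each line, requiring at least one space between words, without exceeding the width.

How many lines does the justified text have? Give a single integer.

Line 1: ['tower', 'paper', 'on', 'dirty'] (min_width=20, slack=0)
Line 2: ['childhood', 'was'] (min_width=13, slack=7)
Line 3: ['chapter', 'chemistry'] (min_width=17, slack=3)
Line 4: ['telescope', 'orchestra'] (min_width=19, slack=1)
Line 5: ['data', 'wilderness', 'dog'] (min_width=19, slack=1)
Line 6: ['garden'] (min_width=6, slack=14)
Total lines: 6

Answer: 6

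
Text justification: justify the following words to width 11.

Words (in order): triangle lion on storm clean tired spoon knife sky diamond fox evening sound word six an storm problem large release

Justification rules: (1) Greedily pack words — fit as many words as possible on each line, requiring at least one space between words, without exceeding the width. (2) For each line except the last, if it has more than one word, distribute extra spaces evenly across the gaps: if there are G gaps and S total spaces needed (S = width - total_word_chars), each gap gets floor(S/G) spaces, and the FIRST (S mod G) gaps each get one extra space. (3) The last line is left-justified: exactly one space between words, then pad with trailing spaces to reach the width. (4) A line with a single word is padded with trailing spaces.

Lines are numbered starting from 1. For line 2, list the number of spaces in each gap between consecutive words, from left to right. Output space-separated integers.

Answer: 5

Derivation:
Line 1: ['triangle'] (min_width=8, slack=3)
Line 2: ['lion', 'on'] (min_width=7, slack=4)
Line 3: ['storm', 'clean'] (min_width=11, slack=0)
Line 4: ['tired', 'spoon'] (min_width=11, slack=0)
Line 5: ['knife', 'sky'] (min_width=9, slack=2)
Line 6: ['diamond', 'fox'] (min_width=11, slack=0)
Line 7: ['evening'] (min_width=7, slack=4)
Line 8: ['sound', 'word'] (min_width=10, slack=1)
Line 9: ['six', 'an'] (min_width=6, slack=5)
Line 10: ['storm'] (min_width=5, slack=6)
Line 11: ['problem'] (min_width=7, slack=4)
Line 12: ['large'] (min_width=5, slack=6)
Line 13: ['release'] (min_width=7, slack=4)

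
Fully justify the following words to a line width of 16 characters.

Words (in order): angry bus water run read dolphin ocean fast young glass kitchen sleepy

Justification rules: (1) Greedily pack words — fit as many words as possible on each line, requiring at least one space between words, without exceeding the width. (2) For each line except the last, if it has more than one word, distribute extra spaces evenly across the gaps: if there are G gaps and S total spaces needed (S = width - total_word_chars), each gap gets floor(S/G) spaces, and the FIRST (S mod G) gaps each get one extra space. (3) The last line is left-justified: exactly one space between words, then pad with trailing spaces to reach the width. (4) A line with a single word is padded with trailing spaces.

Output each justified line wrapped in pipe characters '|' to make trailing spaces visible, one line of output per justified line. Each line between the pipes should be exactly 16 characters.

Line 1: ['angry', 'bus', 'water'] (min_width=15, slack=1)
Line 2: ['run', 'read', 'dolphin'] (min_width=16, slack=0)
Line 3: ['ocean', 'fast', 'young'] (min_width=16, slack=0)
Line 4: ['glass', 'kitchen'] (min_width=13, slack=3)
Line 5: ['sleepy'] (min_width=6, slack=10)

Answer: |angry  bus water|
|run read dolphin|
|ocean fast young|
|glass    kitchen|
|sleepy          |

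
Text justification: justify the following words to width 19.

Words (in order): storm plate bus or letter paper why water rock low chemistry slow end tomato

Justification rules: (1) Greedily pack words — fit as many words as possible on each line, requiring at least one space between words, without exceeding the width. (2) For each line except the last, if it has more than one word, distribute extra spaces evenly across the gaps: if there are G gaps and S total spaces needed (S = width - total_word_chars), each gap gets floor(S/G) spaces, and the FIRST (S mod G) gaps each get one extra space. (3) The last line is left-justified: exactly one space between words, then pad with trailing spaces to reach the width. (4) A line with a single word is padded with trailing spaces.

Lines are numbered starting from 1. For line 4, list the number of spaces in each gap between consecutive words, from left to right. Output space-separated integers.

Line 1: ['storm', 'plate', 'bus', 'or'] (min_width=18, slack=1)
Line 2: ['letter', 'paper', 'why'] (min_width=16, slack=3)
Line 3: ['water', 'rock', 'low'] (min_width=14, slack=5)
Line 4: ['chemistry', 'slow', 'end'] (min_width=18, slack=1)
Line 5: ['tomato'] (min_width=6, slack=13)

Answer: 2 1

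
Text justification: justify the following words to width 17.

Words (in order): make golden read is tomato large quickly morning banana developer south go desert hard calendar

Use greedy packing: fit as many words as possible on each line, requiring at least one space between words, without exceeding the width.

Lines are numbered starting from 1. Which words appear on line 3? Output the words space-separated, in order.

Answer: quickly morning

Derivation:
Line 1: ['make', 'golden', 'read'] (min_width=16, slack=1)
Line 2: ['is', 'tomato', 'large'] (min_width=15, slack=2)
Line 3: ['quickly', 'morning'] (min_width=15, slack=2)
Line 4: ['banana', 'developer'] (min_width=16, slack=1)
Line 5: ['south', 'go', 'desert'] (min_width=15, slack=2)
Line 6: ['hard', 'calendar'] (min_width=13, slack=4)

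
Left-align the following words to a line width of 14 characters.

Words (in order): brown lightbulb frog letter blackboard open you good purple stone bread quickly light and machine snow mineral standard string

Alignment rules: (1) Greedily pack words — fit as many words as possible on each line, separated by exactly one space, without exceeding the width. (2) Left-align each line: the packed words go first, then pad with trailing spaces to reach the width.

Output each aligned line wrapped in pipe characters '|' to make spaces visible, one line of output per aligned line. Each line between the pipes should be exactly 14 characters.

Answer: |brown         |
|lightbulb frog|
|letter        |
|blackboard    |
|open you good |
|purple stone  |
|bread quickly |
|light and     |
|machine snow  |
|mineral       |
|standard      |
|string        |

Derivation:
Line 1: ['brown'] (min_width=5, slack=9)
Line 2: ['lightbulb', 'frog'] (min_width=14, slack=0)
Line 3: ['letter'] (min_width=6, slack=8)
Line 4: ['blackboard'] (min_width=10, slack=4)
Line 5: ['open', 'you', 'good'] (min_width=13, slack=1)
Line 6: ['purple', 'stone'] (min_width=12, slack=2)
Line 7: ['bread', 'quickly'] (min_width=13, slack=1)
Line 8: ['light', 'and'] (min_width=9, slack=5)
Line 9: ['machine', 'snow'] (min_width=12, slack=2)
Line 10: ['mineral'] (min_width=7, slack=7)
Line 11: ['standard'] (min_width=8, slack=6)
Line 12: ['string'] (min_width=6, slack=8)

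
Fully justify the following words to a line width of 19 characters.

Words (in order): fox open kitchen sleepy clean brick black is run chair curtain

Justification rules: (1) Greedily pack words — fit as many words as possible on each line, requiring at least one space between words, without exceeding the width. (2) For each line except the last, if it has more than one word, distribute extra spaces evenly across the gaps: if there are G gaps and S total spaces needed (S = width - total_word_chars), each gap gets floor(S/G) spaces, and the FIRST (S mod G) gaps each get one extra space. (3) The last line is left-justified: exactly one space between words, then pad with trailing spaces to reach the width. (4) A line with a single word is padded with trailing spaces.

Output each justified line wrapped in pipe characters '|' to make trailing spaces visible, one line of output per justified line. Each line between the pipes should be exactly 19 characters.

Line 1: ['fox', 'open', 'kitchen'] (min_width=16, slack=3)
Line 2: ['sleepy', 'clean', 'brick'] (min_width=18, slack=1)
Line 3: ['black', 'is', 'run', 'chair'] (min_width=18, slack=1)
Line 4: ['curtain'] (min_width=7, slack=12)

Answer: |fox   open  kitchen|
|sleepy  clean brick|
|black  is run chair|
|curtain            |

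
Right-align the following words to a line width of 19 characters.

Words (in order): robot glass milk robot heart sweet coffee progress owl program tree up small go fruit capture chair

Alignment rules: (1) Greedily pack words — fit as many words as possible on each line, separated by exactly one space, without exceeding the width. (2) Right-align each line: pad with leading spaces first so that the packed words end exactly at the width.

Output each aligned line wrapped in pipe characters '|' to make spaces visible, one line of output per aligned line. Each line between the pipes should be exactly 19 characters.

Answer: |   robot glass milk|
|  robot heart sweet|
|coffee progress owl|
|    program tree up|
|     small go fruit|
|      capture chair|

Derivation:
Line 1: ['robot', 'glass', 'milk'] (min_width=16, slack=3)
Line 2: ['robot', 'heart', 'sweet'] (min_width=17, slack=2)
Line 3: ['coffee', 'progress', 'owl'] (min_width=19, slack=0)
Line 4: ['program', 'tree', 'up'] (min_width=15, slack=4)
Line 5: ['small', 'go', 'fruit'] (min_width=14, slack=5)
Line 6: ['capture', 'chair'] (min_width=13, slack=6)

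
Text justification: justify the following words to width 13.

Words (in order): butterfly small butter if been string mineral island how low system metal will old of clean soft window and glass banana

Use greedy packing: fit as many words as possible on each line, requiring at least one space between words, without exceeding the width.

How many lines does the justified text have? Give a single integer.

Line 1: ['butterfly'] (min_width=9, slack=4)
Line 2: ['small', 'butter'] (min_width=12, slack=1)
Line 3: ['if', 'been'] (min_width=7, slack=6)
Line 4: ['string'] (min_width=6, slack=7)
Line 5: ['mineral'] (min_width=7, slack=6)
Line 6: ['island', 'how'] (min_width=10, slack=3)
Line 7: ['low', 'system'] (min_width=10, slack=3)
Line 8: ['metal', 'will'] (min_width=10, slack=3)
Line 9: ['old', 'of', 'clean'] (min_width=12, slack=1)
Line 10: ['soft', 'window'] (min_width=11, slack=2)
Line 11: ['and', 'glass'] (min_width=9, slack=4)
Line 12: ['banana'] (min_width=6, slack=7)
Total lines: 12

Answer: 12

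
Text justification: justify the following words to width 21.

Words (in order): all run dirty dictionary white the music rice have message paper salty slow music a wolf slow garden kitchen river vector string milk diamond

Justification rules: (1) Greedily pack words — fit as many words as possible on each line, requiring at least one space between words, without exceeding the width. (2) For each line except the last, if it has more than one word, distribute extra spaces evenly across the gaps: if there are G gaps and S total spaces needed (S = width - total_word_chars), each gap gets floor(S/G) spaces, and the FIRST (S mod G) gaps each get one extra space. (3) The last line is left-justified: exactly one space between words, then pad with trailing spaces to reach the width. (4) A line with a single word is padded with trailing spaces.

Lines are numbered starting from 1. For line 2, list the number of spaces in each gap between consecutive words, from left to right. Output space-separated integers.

Line 1: ['all', 'run', 'dirty'] (min_width=13, slack=8)
Line 2: ['dictionary', 'white', 'the'] (min_width=20, slack=1)
Line 3: ['music', 'rice', 'have'] (min_width=15, slack=6)
Line 4: ['message', 'paper', 'salty'] (min_width=19, slack=2)
Line 5: ['slow', 'music', 'a', 'wolf'] (min_width=17, slack=4)
Line 6: ['slow', 'garden', 'kitchen'] (min_width=19, slack=2)
Line 7: ['river', 'vector', 'string'] (min_width=19, slack=2)
Line 8: ['milk', 'diamond'] (min_width=12, slack=9)

Answer: 2 1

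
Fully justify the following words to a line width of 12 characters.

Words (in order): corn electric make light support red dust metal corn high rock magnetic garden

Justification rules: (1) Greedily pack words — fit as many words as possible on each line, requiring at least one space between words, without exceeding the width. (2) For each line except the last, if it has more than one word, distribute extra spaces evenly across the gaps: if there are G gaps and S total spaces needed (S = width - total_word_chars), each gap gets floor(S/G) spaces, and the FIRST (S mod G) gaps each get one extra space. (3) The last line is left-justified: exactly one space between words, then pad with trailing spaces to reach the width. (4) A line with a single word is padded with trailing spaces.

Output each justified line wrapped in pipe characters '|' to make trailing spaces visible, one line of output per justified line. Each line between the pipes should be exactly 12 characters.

Answer: |corn        |
|electric    |
|make   light|
|support  red|
|dust   metal|
|corn    high|
|rock        |
|magnetic    |
|garden      |

Derivation:
Line 1: ['corn'] (min_width=4, slack=8)
Line 2: ['electric'] (min_width=8, slack=4)
Line 3: ['make', 'light'] (min_width=10, slack=2)
Line 4: ['support', 'red'] (min_width=11, slack=1)
Line 5: ['dust', 'metal'] (min_width=10, slack=2)
Line 6: ['corn', 'high'] (min_width=9, slack=3)
Line 7: ['rock'] (min_width=4, slack=8)
Line 8: ['magnetic'] (min_width=8, slack=4)
Line 9: ['garden'] (min_width=6, slack=6)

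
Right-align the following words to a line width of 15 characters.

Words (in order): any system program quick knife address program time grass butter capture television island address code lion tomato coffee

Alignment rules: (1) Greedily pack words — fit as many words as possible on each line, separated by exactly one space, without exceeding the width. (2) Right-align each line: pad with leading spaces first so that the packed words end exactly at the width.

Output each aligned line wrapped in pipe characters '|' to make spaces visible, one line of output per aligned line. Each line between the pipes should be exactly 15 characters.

Answer: |     any system|
|  program quick|
|  knife address|
|   program time|
|   grass butter|
|        capture|
|     television|
| island address|
|      code lion|
|  tomato coffee|

Derivation:
Line 1: ['any', 'system'] (min_width=10, slack=5)
Line 2: ['program', 'quick'] (min_width=13, slack=2)
Line 3: ['knife', 'address'] (min_width=13, slack=2)
Line 4: ['program', 'time'] (min_width=12, slack=3)
Line 5: ['grass', 'butter'] (min_width=12, slack=3)
Line 6: ['capture'] (min_width=7, slack=8)
Line 7: ['television'] (min_width=10, slack=5)
Line 8: ['island', 'address'] (min_width=14, slack=1)
Line 9: ['code', 'lion'] (min_width=9, slack=6)
Line 10: ['tomato', 'coffee'] (min_width=13, slack=2)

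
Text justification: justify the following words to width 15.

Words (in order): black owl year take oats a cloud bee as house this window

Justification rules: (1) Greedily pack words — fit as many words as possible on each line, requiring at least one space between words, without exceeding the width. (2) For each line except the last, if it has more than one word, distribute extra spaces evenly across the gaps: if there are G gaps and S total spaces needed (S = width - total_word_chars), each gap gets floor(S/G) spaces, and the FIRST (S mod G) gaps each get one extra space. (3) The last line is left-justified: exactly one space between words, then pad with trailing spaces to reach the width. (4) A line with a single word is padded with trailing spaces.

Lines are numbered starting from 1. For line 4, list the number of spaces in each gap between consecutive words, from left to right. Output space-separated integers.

Answer: 6

Derivation:
Line 1: ['black', 'owl', 'year'] (min_width=14, slack=1)
Line 2: ['take', 'oats', 'a'] (min_width=11, slack=4)
Line 3: ['cloud', 'bee', 'as'] (min_width=12, slack=3)
Line 4: ['house', 'this'] (min_width=10, slack=5)
Line 5: ['window'] (min_width=6, slack=9)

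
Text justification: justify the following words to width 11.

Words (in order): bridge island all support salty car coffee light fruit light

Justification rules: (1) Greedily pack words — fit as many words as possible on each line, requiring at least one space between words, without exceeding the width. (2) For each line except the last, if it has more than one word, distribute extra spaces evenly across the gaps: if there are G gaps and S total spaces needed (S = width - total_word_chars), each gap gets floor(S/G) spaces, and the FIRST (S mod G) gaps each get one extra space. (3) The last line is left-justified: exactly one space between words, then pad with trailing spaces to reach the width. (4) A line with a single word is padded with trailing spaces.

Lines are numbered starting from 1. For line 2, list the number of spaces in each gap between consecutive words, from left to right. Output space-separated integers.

Line 1: ['bridge'] (min_width=6, slack=5)
Line 2: ['island', 'all'] (min_width=10, slack=1)
Line 3: ['support'] (min_width=7, slack=4)
Line 4: ['salty', 'car'] (min_width=9, slack=2)
Line 5: ['coffee'] (min_width=6, slack=5)
Line 6: ['light', 'fruit'] (min_width=11, slack=0)
Line 7: ['light'] (min_width=5, slack=6)

Answer: 2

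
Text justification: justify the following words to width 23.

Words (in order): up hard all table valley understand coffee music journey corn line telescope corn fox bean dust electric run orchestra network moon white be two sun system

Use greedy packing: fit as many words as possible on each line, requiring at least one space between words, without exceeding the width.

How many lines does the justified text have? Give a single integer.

Line 1: ['up', 'hard', 'all', 'table'] (min_width=17, slack=6)
Line 2: ['valley', 'understand'] (min_width=17, slack=6)
Line 3: ['coffee', 'music', 'journey'] (min_width=20, slack=3)
Line 4: ['corn', 'line', 'telescope'] (min_width=19, slack=4)
Line 5: ['corn', 'fox', 'bean', 'dust'] (min_width=18, slack=5)
Line 6: ['electric', 'run', 'orchestra'] (min_width=22, slack=1)
Line 7: ['network', 'moon', 'white', 'be'] (min_width=21, slack=2)
Line 8: ['two', 'sun', 'system'] (min_width=14, slack=9)
Total lines: 8

Answer: 8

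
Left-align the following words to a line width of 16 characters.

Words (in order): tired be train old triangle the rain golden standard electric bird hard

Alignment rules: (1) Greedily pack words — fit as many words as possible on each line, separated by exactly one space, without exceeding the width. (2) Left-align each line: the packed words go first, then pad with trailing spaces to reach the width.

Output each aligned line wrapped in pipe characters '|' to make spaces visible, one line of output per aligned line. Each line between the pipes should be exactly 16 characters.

Answer: |tired be train  |
|old triangle the|
|rain golden     |
|standard        |
|electric bird   |
|hard            |

Derivation:
Line 1: ['tired', 'be', 'train'] (min_width=14, slack=2)
Line 2: ['old', 'triangle', 'the'] (min_width=16, slack=0)
Line 3: ['rain', 'golden'] (min_width=11, slack=5)
Line 4: ['standard'] (min_width=8, slack=8)
Line 5: ['electric', 'bird'] (min_width=13, slack=3)
Line 6: ['hard'] (min_width=4, slack=12)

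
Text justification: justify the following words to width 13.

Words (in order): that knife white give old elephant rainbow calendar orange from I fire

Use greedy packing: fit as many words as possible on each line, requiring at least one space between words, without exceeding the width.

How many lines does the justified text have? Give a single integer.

Line 1: ['that', 'knife'] (min_width=10, slack=3)
Line 2: ['white', 'give'] (min_width=10, slack=3)
Line 3: ['old', 'elephant'] (min_width=12, slack=1)
Line 4: ['rainbow'] (min_width=7, slack=6)
Line 5: ['calendar'] (min_width=8, slack=5)
Line 6: ['orange', 'from', 'I'] (min_width=13, slack=0)
Line 7: ['fire'] (min_width=4, slack=9)
Total lines: 7

Answer: 7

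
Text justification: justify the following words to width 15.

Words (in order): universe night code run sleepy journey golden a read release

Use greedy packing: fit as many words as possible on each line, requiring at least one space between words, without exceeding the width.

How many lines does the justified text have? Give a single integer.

Line 1: ['universe', 'night'] (min_width=14, slack=1)
Line 2: ['code', 'run', 'sleepy'] (min_width=15, slack=0)
Line 3: ['journey', 'golden'] (min_width=14, slack=1)
Line 4: ['a', 'read', 'release'] (min_width=14, slack=1)
Total lines: 4

Answer: 4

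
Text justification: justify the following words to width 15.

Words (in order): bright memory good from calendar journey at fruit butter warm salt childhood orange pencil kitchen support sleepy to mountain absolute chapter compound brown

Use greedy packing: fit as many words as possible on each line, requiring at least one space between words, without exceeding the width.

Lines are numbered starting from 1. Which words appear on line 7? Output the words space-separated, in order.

Line 1: ['bright', 'memory'] (min_width=13, slack=2)
Line 2: ['good', 'from'] (min_width=9, slack=6)
Line 3: ['calendar'] (min_width=8, slack=7)
Line 4: ['journey', 'at'] (min_width=10, slack=5)
Line 5: ['fruit', 'butter'] (min_width=12, slack=3)
Line 6: ['warm', 'salt'] (min_width=9, slack=6)
Line 7: ['childhood'] (min_width=9, slack=6)
Line 8: ['orange', 'pencil'] (min_width=13, slack=2)
Line 9: ['kitchen', 'support'] (min_width=15, slack=0)
Line 10: ['sleepy', 'to'] (min_width=9, slack=6)
Line 11: ['mountain'] (min_width=8, slack=7)
Line 12: ['absolute'] (min_width=8, slack=7)
Line 13: ['chapter'] (min_width=7, slack=8)
Line 14: ['compound', 'brown'] (min_width=14, slack=1)

Answer: childhood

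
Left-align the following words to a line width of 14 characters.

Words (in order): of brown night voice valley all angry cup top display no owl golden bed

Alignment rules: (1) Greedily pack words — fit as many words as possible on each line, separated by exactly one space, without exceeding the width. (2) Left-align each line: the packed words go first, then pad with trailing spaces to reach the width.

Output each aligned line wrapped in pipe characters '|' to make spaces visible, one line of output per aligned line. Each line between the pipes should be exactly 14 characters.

Answer: |of brown night|
|voice valley  |
|all angry cup |
|top display no|
|owl golden bed|

Derivation:
Line 1: ['of', 'brown', 'night'] (min_width=14, slack=0)
Line 2: ['voice', 'valley'] (min_width=12, slack=2)
Line 3: ['all', 'angry', 'cup'] (min_width=13, slack=1)
Line 4: ['top', 'display', 'no'] (min_width=14, slack=0)
Line 5: ['owl', 'golden', 'bed'] (min_width=14, slack=0)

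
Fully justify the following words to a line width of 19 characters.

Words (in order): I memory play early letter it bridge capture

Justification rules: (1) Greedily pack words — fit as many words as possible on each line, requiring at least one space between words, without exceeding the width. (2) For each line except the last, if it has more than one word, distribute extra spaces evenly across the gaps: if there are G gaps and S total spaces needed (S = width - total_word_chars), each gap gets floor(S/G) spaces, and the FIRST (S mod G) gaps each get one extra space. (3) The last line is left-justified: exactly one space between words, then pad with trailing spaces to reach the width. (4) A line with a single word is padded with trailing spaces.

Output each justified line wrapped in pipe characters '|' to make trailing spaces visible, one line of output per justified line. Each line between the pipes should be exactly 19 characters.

Answer: |I memory play early|
|letter   it  bridge|
|capture            |

Derivation:
Line 1: ['I', 'memory', 'play', 'early'] (min_width=19, slack=0)
Line 2: ['letter', 'it', 'bridge'] (min_width=16, slack=3)
Line 3: ['capture'] (min_width=7, slack=12)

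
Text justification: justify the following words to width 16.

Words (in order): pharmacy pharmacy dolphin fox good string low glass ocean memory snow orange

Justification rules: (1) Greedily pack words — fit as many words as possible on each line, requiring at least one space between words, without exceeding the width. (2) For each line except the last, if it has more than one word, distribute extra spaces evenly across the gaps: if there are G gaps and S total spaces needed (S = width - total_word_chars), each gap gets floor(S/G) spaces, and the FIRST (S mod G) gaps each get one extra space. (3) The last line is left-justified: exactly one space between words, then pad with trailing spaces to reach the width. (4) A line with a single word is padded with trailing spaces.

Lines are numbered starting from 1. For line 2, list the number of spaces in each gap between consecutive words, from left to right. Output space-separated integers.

Line 1: ['pharmacy'] (min_width=8, slack=8)
Line 2: ['pharmacy', 'dolphin'] (min_width=16, slack=0)
Line 3: ['fox', 'good', 'string'] (min_width=15, slack=1)
Line 4: ['low', 'glass', 'ocean'] (min_width=15, slack=1)
Line 5: ['memory', 'snow'] (min_width=11, slack=5)
Line 6: ['orange'] (min_width=6, slack=10)

Answer: 1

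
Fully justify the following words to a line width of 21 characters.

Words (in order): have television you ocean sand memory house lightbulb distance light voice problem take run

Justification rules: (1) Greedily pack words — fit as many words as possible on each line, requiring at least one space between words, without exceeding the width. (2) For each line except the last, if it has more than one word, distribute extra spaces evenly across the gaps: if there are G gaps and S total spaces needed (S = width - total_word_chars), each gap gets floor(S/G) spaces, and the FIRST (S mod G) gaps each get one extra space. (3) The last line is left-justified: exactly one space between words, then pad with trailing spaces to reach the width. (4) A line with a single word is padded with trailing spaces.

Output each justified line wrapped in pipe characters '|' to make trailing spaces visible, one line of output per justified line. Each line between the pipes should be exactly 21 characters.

Answer: |have  television  you|
|ocean   sand   memory|
|house       lightbulb|
|distance  light voice|
|problem take run     |

Derivation:
Line 1: ['have', 'television', 'you'] (min_width=19, slack=2)
Line 2: ['ocean', 'sand', 'memory'] (min_width=17, slack=4)
Line 3: ['house', 'lightbulb'] (min_width=15, slack=6)
Line 4: ['distance', 'light', 'voice'] (min_width=20, slack=1)
Line 5: ['problem', 'take', 'run'] (min_width=16, slack=5)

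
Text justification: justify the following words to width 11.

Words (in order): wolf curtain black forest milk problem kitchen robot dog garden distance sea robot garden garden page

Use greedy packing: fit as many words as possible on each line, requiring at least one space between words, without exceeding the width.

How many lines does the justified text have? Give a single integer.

Line 1: ['wolf'] (min_width=4, slack=7)
Line 2: ['curtain'] (min_width=7, slack=4)
Line 3: ['black'] (min_width=5, slack=6)
Line 4: ['forest', 'milk'] (min_width=11, slack=0)
Line 5: ['problem'] (min_width=7, slack=4)
Line 6: ['kitchen'] (min_width=7, slack=4)
Line 7: ['robot', 'dog'] (min_width=9, slack=2)
Line 8: ['garden'] (min_width=6, slack=5)
Line 9: ['distance'] (min_width=8, slack=3)
Line 10: ['sea', 'robot'] (min_width=9, slack=2)
Line 11: ['garden'] (min_width=6, slack=5)
Line 12: ['garden', 'page'] (min_width=11, slack=0)
Total lines: 12

Answer: 12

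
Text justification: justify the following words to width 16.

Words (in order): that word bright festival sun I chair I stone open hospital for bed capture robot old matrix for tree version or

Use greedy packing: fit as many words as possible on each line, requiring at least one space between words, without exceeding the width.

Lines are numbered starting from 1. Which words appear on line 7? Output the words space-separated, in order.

Answer: for tree version

Derivation:
Line 1: ['that', 'word', 'bright'] (min_width=16, slack=0)
Line 2: ['festival', 'sun', 'I'] (min_width=14, slack=2)
Line 3: ['chair', 'I', 'stone'] (min_width=13, slack=3)
Line 4: ['open', 'hospital'] (min_width=13, slack=3)
Line 5: ['for', 'bed', 'capture'] (min_width=15, slack=1)
Line 6: ['robot', 'old', 'matrix'] (min_width=16, slack=0)
Line 7: ['for', 'tree', 'version'] (min_width=16, slack=0)
Line 8: ['or'] (min_width=2, slack=14)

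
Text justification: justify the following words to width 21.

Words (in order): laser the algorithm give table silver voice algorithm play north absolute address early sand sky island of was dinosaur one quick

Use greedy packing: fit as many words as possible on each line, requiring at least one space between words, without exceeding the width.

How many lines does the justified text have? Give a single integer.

Line 1: ['laser', 'the', 'algorithm'] (min_width=19, slack=2)
Line 2: ['give', 'table', 'silver'] (min_width=17, slack=4)
Line 3: ['voice', 'algorithm', 'play'] (min_width=20, slack=1)
Line 4: ['north', 'absolute'] (min_width=14, slack=7)
Line 5: ['address', 'early', 'sand'] (min_width=18, slack=3)
Line 6: ['sky', 'island', 'of', 'was'] (min_width=17, slack=4)
Line 7: ['dinosaur', 'one', 'quick'] (min_width=18, slack=3)
Total lines: 7

Answer: 7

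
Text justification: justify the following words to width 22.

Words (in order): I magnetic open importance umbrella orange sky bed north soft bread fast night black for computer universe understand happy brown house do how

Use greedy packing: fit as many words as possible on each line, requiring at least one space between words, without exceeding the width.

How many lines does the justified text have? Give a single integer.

Line 1: ['I', 'magnetic', 'open'] (min_width=15, slack=7)
Line 2: ['importance', 'umbrella'] (min_width=19, slack=3)
Line 3: ['orange', 'sky', 'bed', 'north'] (min_width=20, slack=2)
Line 4: ['soft', 'bread', 'fast', 'night'] (min_width=21, slack=1)
Line 5: ['black', 'for', 'computer'] (min_width=18, slack=4)
Line 6: ['universe', 'understand'] (min_width=19, slack=3)
Line 7: ['happy', 'brown', 'house', 'do'] (min_width=20, slack=2)
Line 8: ['how'] (min_width=3, slack=19)
Total lines: 8

Answer: 8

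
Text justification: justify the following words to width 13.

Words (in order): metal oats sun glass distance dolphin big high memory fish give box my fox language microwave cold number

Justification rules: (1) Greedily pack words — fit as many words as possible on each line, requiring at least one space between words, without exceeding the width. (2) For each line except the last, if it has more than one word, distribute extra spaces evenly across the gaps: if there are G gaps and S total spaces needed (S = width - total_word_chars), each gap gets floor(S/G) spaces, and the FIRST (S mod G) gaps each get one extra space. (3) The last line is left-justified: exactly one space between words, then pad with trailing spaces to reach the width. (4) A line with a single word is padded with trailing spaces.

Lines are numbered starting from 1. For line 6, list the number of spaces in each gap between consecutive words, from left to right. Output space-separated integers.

Answer: 1 1

Derivation:
Line 1: ['metal', 'oats'] (min_width=10, slack=3)
Line 2: ['sun', 'glass'] (min_width=9, slack=4)
Line 3: ['distance'] (min_width=8, slack=5)
Line 4: ['dolphin', 'big'] (min_width=11, slack=2)
Line 5: ['high', 'memory'] (min_width=11, slack=2)
Line 6: ['fish', 'give', 'box'] (min_width=13, slack=0)
Line 7: ['my', 'fox'] (min_width=6, slack=7)
Line 8: ['language'] (min_width=8, slack=5)
Line 9: ['microwave'] (min_width=9, slack=4)
Line 10: ['cold', 'number'] (min_width=11, slack=2)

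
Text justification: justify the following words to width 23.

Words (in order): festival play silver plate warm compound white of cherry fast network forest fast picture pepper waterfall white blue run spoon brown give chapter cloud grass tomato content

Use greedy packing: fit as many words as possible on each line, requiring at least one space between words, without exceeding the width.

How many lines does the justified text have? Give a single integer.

Line 1: ['festival', 'play', 'silver'] (min_width=20, slack=3)
Line 2: ['plate', 'warm', 'compound'] (min_width=19, slack=4)
Line 3: ['white', 'of', 'cherry', 'fast'] (min_width=20, slack=3)
Line 4: ['network', 'forest', 'fast'] (min_width=19, slack=4)
Line 5: ['picture', 'pepper'] (min_width=14, slack=9)
Line 6: ['waterfall', 'white', 'blue'] (min_width=20, slack=3)
Line 7: ['run', 'spoon', 'brown', 'give'] (min_width=20, slack=3)
Line 8: ['chapter', 'cloud', 'grass'] (min_width=19, slack=4)
Line 9: ['tomato', 'content'] (min_width=14, slack=9)
Total lines: 9

Answer: 9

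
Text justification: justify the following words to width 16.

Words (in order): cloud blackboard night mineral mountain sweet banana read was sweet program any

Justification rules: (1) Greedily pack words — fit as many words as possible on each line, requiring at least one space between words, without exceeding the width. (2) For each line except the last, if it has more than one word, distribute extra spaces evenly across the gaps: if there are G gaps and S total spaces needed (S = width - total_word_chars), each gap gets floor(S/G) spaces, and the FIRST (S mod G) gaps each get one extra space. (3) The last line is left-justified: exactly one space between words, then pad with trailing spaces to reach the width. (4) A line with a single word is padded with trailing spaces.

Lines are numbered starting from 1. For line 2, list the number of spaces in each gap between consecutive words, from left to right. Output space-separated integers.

Line 1: ['cloud', 'blackboard'] (min_width=16, slack=0)
Line 2: ['night', 'mineral'] (min_width=13, slack=3)
Line 3: ['mountain', 'sweet'] (min_width=14, slack=2)
Line 4: ['banana', 'read', 'was'] (min_width=15, slack=1)
Line 5: ['sweet', 'program'] (min_width=13, slack=3)
Line 6: ['any'] (min_width=3, slack=13)

Answer: 4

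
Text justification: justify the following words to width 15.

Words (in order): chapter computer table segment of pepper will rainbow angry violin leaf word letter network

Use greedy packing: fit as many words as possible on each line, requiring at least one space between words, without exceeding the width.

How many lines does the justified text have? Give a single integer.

Line 1: ['chapter'] (min_width=7, slack=8)
Line 2: ['computer', 'table'] (min_width=14, slack=1)
Line 3: ['segment', 'of'] (min_width=10, slack=5)
Line 4: ['pepper', 'will'] (min_width=11, slack=4)
Line 5: ['rainbow', 'angry'] (min_width=13, slack=2)
Line 6: ['violin', 'leaf'] (min_width=11, slack=4)
Line 7: ['word', 'letter'] (min_width=11, slack=4)
Line 8: ['network'] (min_width=7, slack=8)
Total lines: 8

Answer: 8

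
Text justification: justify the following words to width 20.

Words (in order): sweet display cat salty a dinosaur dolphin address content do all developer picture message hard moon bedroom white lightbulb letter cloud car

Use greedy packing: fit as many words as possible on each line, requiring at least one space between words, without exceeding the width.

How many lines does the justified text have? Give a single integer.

Answer: 9

Derivation:
Line 1: ['sweet', 'display', 'cat'] (min_width=17, slack=3)
Line 2: ['salty', 'a', 'dinosaur'] (min_width=16, slack=4)
Line 3: ['dolphin', 'address'] (min_width=15, slack=5)
Line 4: ['content', 'do', 'all'] (min_width=14, slack=6)
Line 5: ['developer', 'picture'] (min_width=17, slack=3)
Line 6: ['message', 'hard', 'moon'] (min_width=17, slack=3)
Line 7: ['bedroom', 'white'] (min_width=13, slack=7)
Line 8: ['lightbulb', 'letter'] (min_width=16, slack=4)
Line 9: ['cloud', 'car'] (min_width=9, slack=11)
Total lines: 9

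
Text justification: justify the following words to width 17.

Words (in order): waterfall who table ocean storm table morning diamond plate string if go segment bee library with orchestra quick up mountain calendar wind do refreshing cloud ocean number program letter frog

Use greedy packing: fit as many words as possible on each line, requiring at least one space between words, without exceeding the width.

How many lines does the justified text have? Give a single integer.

Answer: 14

Derivation:
Line 1: ['waterfall', 'who'] (min_width=13, slack=4)
Line 2: ['table', 'ocean', 'storm'] (min_width=17, slack=0)
Line 3: ['table', 'morning'] (min_width=13, slack=4)
Line 4: ['diamond', 'plate'] (min_width=13, slack=4)
Line 5: ['string', 'if', 'go'] (min_width=12, slack=5)
Line 6: ['segment', 'bee'] (min_width=11, slack=6)
Line 7: ['library', 'with'] (min_width=12, slack=5)
Line 8: ['orchestra', 'quick'] (min_width=15, slack=2)
Line 9: ['up', 'mountain'] (min_width=11, slack=6)
Line 10: ['calendar', 'wind', 'do'] (min_width=16, slack=1)
Line 11: ['refreshing', 'cloud'] (min_width=16, slack=1)
Line 12: ['ocean', 'number'] (min_width=12, slack=5)
Line 13: ['program', 'letter'] (min_width=14, slack=3)
Line 14: ['frog'] (min_width=4, slack=13)
Total lines: 14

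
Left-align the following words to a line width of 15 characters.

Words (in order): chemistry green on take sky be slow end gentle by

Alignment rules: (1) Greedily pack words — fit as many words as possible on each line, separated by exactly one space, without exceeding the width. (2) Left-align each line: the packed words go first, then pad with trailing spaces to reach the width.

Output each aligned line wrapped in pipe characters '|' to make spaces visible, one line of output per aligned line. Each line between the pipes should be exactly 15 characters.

Line 1: ['chemistry', 'green'] (min_width=15, slack=0)
Line 2: ['on', 'take', 'sky', 'be'] (min_width=14, slack=1)
Line 3: ['slow', 'end', 'gentle'] (min_width=15, slack=0)
Line 4: ['by'] (min_width=2, slack=13)

Answer: |chemistry green|
|on take sky be |
|slow end gentle|
|by             |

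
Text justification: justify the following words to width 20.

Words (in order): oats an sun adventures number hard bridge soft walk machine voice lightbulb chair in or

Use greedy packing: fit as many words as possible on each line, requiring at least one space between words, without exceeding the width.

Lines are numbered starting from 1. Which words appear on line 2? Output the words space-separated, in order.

Line 1: ['oats', 'an', 'sun'] (min_width=11, slack=9)
Line 2: ['adventures', 'number'] (min_width=17, slack=3)
Line 3: ['hard', 'bridge', 'soft'] (min_width=16, slack=4)
Line 4: ['walk', 'machine', 'voice'] (min_width=18, slack=2)
Line 5: ['lightbulb', 'chair', 'in'] (min_width=18, slack=2)
Line 6: ['or'] (min_width=2, slack=18)

Answer: adventures number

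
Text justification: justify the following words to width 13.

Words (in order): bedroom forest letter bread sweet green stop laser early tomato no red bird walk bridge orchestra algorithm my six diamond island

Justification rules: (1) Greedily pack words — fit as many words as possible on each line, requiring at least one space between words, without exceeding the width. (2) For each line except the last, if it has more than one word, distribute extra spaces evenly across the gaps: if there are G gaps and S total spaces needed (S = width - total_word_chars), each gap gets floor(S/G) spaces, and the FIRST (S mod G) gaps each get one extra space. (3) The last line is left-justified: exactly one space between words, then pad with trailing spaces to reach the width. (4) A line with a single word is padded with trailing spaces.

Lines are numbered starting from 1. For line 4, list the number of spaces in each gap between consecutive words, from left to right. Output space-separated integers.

Answer: 4

Derivation:
Line 1: ['bedroom'] (min_width=7, slack=6)
Line 2: ['forest', 'letter'] (min_width=13, slack=0)
Line 3: ['bread', 'sweet'] (min_width=11, slack=2)
Line 4: ['green', 'stop'] (min_width=10, slack=3)
Line 5: ['laser', 'early'] (min_width=11, slack=2)
Line 6: ['tomato', 'no', 'red'] (min_width=13, slack=0)
Line 7: ['bird', 'walk'] (min_width=9, slack=4)
Line 8: ['bridge'] (min_width=6, slack=7)
Line 9: ['orchestra'] (min_width=9, slack=4)
Line 10: ['algorithm', 'my'] (min_width=12, slack=1)
Line 11: ['six', 'diamond'] (min_width=11, slack=2)
Line 12: ['island'] (min_width=6, slack=7)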